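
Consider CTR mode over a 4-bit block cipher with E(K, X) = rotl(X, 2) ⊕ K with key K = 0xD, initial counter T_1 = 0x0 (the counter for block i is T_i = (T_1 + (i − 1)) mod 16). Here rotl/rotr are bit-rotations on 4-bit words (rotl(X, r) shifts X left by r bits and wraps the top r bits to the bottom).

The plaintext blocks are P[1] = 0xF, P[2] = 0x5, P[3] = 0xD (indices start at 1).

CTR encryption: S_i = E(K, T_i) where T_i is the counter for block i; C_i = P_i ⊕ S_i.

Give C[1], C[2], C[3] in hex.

C[1]: T = 0x0, S = E(K, T) = 0xD; 0xF ⊕ 0xD = 0x2.
C[2]: T = 0x1, S = E(K, T) = 0x9; 0x5 ⊕ 0x9 = 0xC.
C[3]: T = 0x2, S = E(K, T) = 0x5; 0xD ⊕ 0x5 = 0x8.

C[1] = 0x2, C[2] = 0xC, C[3] = 0x8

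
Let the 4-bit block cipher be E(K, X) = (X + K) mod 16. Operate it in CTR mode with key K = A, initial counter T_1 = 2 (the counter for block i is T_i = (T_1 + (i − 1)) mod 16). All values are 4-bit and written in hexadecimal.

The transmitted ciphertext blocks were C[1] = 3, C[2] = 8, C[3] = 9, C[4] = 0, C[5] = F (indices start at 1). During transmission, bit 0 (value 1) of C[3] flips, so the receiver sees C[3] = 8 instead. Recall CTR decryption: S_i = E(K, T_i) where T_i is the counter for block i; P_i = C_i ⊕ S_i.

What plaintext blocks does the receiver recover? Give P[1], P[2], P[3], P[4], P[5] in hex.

P[1] = F, P[2] = 5, P[3] = 6, P[4] = F, P[5] = F

Only C[3] changed, to 8. In CTR, a change in C_i flips the same bit in P_i only; the keystream is unaffected. Decrypting the received ciphertext:
P[1]: T = 2, S = E(K, T) = C; 3 ⊕ C = F.
P[2]: T = 3, S = E(K, T) = D; 8 ⊕ D = 5.
P[3]: T = 4, S = E(K, T) = E; 8 ⊕ E = 6.
P[4]: T = 5, S = E(K, T) = F; 0 ⊕ F = F.
P[5]: T = 6, S = E(K, T) = 0; F ⊕ 0 = F.
Blocks that differ from the original plaintext: P[3].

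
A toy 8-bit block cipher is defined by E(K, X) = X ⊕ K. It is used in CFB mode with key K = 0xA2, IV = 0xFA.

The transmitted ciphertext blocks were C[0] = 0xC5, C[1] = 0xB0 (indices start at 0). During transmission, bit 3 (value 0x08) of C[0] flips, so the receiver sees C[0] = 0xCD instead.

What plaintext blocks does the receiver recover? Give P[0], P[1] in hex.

P[0] = 0x95, P[1] = 0xDF

CFB decryption: P_i = C_i ⊕ E(K, C_{i−1}), with C_{−1} = IV.
Only C[0] changed, to 0xCD. In CFB, a change in C_i flips the same bit in P_i and garbles P_{i+1}. Decrypting the received ciphertext:
P[0]: E(K, 0xFA) = 0x58; 0xCD ⊕ 0x58 = 0x95.
P[1]: E(K, 0xCD) = 0x6F; 0xB0 ⊕ 0x6F = 0xDF.
Blocks that differ from the original plaintext: P[0], P[1].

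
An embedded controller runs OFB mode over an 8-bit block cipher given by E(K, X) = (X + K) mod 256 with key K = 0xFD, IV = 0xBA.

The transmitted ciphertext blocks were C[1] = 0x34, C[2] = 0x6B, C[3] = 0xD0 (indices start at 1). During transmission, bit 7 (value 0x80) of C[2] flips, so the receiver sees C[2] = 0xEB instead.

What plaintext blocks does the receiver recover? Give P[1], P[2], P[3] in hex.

OFB decryption: S_i = E(K, S_{i−1}) with S_{0} = IV; P_i = C_i ⊕ S_i.
Only C[2] changed, to 0xEB. In OFB, a change in C_i flips the same bit in P_i only; the keystream is unaffected. Decrypting the received ciphertext:
P[1]: S = E(K, 0xBA) = 0xB7; 0x34 ⊕ 0xB7 = 0x83.
P[2]: S = E(K, 0xB7) = 0xB4; 0xEB ⊕ 0xB4 = 0x5F.
P[3]: S = E(K, 0xB4) = 0xB1; 0xD0 ⊕ 0xB1 = 0x61.
Blocks that differ from the original plaintext: P[2].

P[1] = 0x83, P[2] = 0x5F, P[3] = 0x61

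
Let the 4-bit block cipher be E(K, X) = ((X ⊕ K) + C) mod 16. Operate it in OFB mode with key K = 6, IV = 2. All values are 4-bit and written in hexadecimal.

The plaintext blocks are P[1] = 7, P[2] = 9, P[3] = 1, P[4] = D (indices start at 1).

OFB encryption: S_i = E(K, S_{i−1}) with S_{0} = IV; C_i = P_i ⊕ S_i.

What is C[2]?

C[2] = B

C[1]: S = E(K, 2) = 0; 7 ⊕ 0 = 7.
C[2]: S = E(K, 0) = 2; 9 ⊕ 2 = B.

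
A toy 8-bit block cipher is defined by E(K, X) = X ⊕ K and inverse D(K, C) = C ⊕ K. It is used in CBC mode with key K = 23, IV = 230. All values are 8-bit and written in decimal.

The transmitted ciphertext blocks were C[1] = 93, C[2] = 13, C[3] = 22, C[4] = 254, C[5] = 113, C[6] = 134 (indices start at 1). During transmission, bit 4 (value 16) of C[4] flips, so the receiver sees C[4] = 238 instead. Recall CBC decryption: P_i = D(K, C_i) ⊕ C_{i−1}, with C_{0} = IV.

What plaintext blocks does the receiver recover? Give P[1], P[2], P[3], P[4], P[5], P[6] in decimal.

Only C[4] changed, to 238. In CBC, a change in C_i garbles P_i and flips the same bit in P_{i+1}. Decrypting the received ciphertext:
P[1]: D(K, 93) = 74; 74 ⊕ 230 = 172.
P[2]: D(K, 13) = 26; 26 ⊕ 93 = 71.
P[3]: D(K, 22) = 1; 1 ⊕ 13 = 12.
P[4]: D(K, 238) = 249; 249 ⊕ 22 = 239.
P[5]: D(K, 113) = 102; 102 ⊕ 238 = 136.
P[6]: D(K, 134) = 145; 145 ⊕ 113 = 224.
Blocks that differ from the original plaintext: P[4], P[5].

P[1] = 172, P[2] = 71, P[3] = 12, P[4] = 239, P[5] = 136, P[6] = 224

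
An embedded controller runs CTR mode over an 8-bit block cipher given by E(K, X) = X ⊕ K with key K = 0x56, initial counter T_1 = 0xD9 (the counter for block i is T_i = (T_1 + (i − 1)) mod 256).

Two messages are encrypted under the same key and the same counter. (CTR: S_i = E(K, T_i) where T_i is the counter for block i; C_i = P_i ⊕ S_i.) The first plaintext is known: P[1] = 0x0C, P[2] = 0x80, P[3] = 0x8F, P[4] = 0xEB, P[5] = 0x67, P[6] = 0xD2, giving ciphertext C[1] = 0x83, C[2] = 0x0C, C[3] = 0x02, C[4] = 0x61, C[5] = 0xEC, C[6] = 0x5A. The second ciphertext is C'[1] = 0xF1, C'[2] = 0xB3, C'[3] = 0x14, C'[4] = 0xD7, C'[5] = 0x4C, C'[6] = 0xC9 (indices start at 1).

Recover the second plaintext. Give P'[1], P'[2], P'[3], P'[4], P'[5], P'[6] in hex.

P'[1] = 0x7E, P'[2] = 0x3F, P'[3] = 0x99, P'[4] = 0x5D, P'[5] = 0xC7, P'[6] = 0x41

In CTR with a reused counter, both messages share the same keystream S_i, so C_i ⊕ C'_i = P_i ⊕ P'_i and thus P'_i = P_i ⊕ C_i ⊕ C'_i.
P'[1]: 0x0C ⊕ 0x83 ⊕ 0xF1 = 0x7E.
P'[2]: 0x80 ⊕ 0x0C ⊕ 0xB3 = 0x3F.
P'[3]: 0x8F ⊕ 0x02 ⊕ 0x14 = 0x99.
P'[4]: 0xEB ⊕ 0x61 ⊕ 0xD7 = 0x5D.
P'[5]: 0x67 ⊕ 0xEC ⊕ 0x4C = 0xC7.
P'[6]: 0xD2 ⊕ 0x5A ⊕ 0xC9 = 0x41.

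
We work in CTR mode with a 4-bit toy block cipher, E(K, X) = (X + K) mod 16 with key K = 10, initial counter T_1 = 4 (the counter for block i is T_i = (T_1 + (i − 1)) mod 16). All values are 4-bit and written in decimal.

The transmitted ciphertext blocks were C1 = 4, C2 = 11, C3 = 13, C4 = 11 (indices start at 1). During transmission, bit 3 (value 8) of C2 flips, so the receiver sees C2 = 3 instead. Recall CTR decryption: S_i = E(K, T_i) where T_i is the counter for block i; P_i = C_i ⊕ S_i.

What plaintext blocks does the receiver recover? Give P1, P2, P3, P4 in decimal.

P1 = 10, P2 = 12, P3 = 13, P4 = 10

Only C2 changed, to 3. In CTR, a change in C_i flips the same bit in P_i only; the keystream is unaffected. Decrypting the received ciphertext:
P1: T = 4, S = E(K, T) = 14; 4 ⊕ 14 = 10.
P2: T = 5, S = E(K, T) = 15; 3 ⊕ 15 = 12.
P3: T = 6, S = E(K, T) = 0; 13 ⊕ 0 = 13.
P4: T = 7, S = E(K, T) = 1; 11 ⊕ 1 = 10.
Blocks that differ from the original plaintext: P2.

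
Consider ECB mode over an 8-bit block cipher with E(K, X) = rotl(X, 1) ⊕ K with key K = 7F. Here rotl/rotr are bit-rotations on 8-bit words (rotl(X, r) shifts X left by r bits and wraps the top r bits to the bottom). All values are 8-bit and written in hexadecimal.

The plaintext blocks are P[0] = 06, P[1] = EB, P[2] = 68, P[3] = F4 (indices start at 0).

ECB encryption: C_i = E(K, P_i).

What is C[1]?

C[1]: E(K, EB) = A8.

C[1] = A8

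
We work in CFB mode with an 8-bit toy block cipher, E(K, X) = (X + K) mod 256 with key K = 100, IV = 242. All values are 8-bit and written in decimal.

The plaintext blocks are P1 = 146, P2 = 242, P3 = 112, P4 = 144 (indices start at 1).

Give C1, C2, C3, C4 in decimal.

CFB encryption: C_i = P_i ⊕ E(K, C_{i−1}), with C_{0} = IV.
C1: E(K, 242) = 86; 146 ⊕ 86 = 196.
C2: E(K, 196) = 40; 242 ⊕ 40 = 218.
C3: E(K, 218) = 62; 112 ⊕ 62 = 78.
C4: E(K, 78) = 178; 144 ⊕ 178 = 34.

C1 = 196, C2 = 218, C3 = 78, C4 = 34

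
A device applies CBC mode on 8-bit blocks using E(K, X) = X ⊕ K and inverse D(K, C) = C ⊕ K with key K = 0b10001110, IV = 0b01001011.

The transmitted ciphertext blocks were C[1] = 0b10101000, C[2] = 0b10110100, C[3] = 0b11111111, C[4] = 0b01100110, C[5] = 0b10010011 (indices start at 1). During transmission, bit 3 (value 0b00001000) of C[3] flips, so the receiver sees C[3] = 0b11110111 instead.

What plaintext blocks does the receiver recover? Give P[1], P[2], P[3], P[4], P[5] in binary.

P[1] = 0b01101101, P[2] = 0b10010010, P[3] = 0b11001101, P[4] = 0b00011111, P[5] = 0b01111011

CBC decryption: P_i = D(K, C_i) ⊕ C_{i−1}, with C_{0} = IV.
Only C[3] changed, to 0b11110111. In CBC, a change in C_i garbles P_i and flips the same bit in P_{i+1}. Decrypting the received ciphertext:
P[1]: D(K, 0b10101000) = 0b00100110; 0b00100110 ⊕ 0b01001011 = 0b01101101.
P[2]: D(K, 0b10110100) = 0b00111010; 0b00111010 ⊕ 0b10101000 = 0b10010010.
P[3]: D(K, 0b11110111) = 0b01111001; 0b01111001 ⊕ 0b10110100 = 0b11001101.
P[4]: D(K, 0b01100110) = 0b11101000; 0b11101000 ⊕ 0b11110111 = 0b00011111.
P[5]: D(K, 0b10010011) = 0b00011101; 0b00011101 ⊕ 0b01100110 = 0b01111011.
Blocks that differ from the original plaintext: P[3], P[4].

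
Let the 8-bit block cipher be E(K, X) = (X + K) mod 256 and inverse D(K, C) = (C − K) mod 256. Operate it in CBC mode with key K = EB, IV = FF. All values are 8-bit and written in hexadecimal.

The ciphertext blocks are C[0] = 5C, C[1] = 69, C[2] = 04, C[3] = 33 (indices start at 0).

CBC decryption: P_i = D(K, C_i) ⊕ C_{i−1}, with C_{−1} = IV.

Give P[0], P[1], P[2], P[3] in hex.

P[0]: D(K, 5C) = 71; 71 ⊕ FF = 8E.
P[1]: D(K, 69) = 7E; 7E ⊕ 5C = 22.
P[2]: D(K, 04) = 19; 19 ⊕ 69 = 70.
P[3]: D(K, 33) = 48; 48 ⊕ 04 = 4C.

P[0] = 8E, P[1] = 22, P[2] = 70, P[3] = 4C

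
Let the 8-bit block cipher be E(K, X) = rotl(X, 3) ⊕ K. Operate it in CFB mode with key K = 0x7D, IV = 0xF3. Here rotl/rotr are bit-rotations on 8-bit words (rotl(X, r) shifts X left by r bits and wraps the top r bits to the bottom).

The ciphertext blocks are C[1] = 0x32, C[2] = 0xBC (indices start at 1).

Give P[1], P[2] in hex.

CFB decryption: P_i = C_i ⊕ E(K, C_{i−1}), with C_{0} = IV.
P[1]: E(K, 0xF3) = 0xE2; 0x32 ⊕ 0xE2 = 0xD0.
P[2]: E(K, 0x32) = 0xEC; 0xBC ⊕ 0xEC = 0x50.

P[1] = 0xD0, P[2] = 0x50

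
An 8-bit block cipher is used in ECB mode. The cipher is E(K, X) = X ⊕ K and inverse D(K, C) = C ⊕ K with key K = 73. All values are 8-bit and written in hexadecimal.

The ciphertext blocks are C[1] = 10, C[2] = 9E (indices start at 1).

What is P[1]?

ECB decryption: P_i = D(K, C_i).
P[1]: D(K, 10) = 63.

P[1] = 63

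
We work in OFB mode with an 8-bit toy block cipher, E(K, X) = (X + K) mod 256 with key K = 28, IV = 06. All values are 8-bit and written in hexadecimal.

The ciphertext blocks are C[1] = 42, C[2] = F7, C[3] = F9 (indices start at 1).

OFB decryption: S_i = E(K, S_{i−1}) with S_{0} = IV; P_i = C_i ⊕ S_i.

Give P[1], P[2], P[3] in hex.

P[1] = 6C, P[2] = A1, P[3] = 87

P[1]: S = E(K, 06) = 2E; 42 ⊕ 2E = 6C.
P[2]: S = E(K, 2E) = 56; F7 ⊕ 56 = A1.
P[3]: S = E(K, 56) = 7E; F9 ⊕ 7E = 87.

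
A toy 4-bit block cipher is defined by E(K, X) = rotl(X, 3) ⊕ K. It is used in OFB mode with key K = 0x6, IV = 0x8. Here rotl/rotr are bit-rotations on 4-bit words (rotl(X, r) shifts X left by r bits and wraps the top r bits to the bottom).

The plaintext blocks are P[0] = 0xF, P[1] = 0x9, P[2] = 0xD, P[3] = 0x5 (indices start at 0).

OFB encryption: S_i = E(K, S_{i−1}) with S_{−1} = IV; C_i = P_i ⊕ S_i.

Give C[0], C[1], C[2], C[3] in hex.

C[0] = 0xD, C[1] = 0xE, C[2] = 0x0, C[3] = 0xD

C[0]: S = E(K, 0x8) = 0x2; 0xF ⊕ 0x2 = 0xD.
C[1]: S = E(K, 0x2) = 0x7; 0x9 ⊕ 0x7 = 0xE.
C[2]: S = E(K, 0x7) = 0xD; 0xD ⊕ 0xD = 0x0.
C[3]: S = E(K, 0xD) = 0x8; 0x5 ⊕ 0x8 = 0xD.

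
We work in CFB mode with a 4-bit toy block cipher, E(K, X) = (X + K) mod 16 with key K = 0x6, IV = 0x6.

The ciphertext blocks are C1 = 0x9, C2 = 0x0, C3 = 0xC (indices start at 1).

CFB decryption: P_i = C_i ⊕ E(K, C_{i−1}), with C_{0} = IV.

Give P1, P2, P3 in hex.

P1: E(K, 0x6) = 0xC; 0x9 ⊕ 0xC = 0x5.
P2: E(K, 0x9) = 0xF; 0x0 ⊕ 0xF = 0xF.
P3: E(K, 0x0) = 0x6; 0xC ⊕ 0x6 = 0xA.

P1 = 0x5, P2 = 0xF, P3 = 0xA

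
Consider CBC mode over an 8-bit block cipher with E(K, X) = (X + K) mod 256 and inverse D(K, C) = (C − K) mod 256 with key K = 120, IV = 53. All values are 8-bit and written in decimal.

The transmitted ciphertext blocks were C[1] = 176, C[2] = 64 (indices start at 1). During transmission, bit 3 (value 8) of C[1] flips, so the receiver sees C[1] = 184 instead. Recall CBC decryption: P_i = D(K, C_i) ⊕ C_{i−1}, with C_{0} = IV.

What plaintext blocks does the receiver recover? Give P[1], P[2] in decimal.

P[1] = 117, P[2] = 112

Only C[1] changed, to 184. In CBC, a change in C_i garbles P_i and flips the same bit in P_{i+1}. Decrypting the received ciphertext:
P[1]: D(K, 184) = 64; 64 ⊕ 53 = 117.
P[2]: D(K, 64) = 200; 200 ⊕ 184 = 112.
Blocks that differ from the original plaintext: P[1], P[2].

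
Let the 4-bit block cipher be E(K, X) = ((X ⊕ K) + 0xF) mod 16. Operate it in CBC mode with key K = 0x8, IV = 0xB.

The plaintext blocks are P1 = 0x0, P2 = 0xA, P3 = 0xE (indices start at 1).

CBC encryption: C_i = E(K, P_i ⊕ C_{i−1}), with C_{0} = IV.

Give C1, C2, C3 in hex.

C1 = 0x2, C2 = 0xF, C3 = 0x8

C1: P1 ⊕ 0xB = 0xB; E(K, 0xB) = 0x2.
C2: P2 ⊕ 0x2 = 0x8; E(K, 0x8) = 0xF.
C3: P3 ⊕ 0xF = 0x1; E(K, 0x1) = 0x8.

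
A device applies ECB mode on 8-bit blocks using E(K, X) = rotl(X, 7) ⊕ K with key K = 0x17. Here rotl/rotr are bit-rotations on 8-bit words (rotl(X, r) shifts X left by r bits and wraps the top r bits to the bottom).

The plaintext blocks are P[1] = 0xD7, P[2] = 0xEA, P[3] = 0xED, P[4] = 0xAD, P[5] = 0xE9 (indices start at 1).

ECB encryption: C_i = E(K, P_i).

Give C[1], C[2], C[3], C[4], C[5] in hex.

C[1]: E(K, 0xD7) = 0xFC.
C[2]: E(K, 0xEA) = 0x62.
C[3]: E(K, 0xED) = 0xE1.
C[4]: E(K, 0xAD) = 0xC1.
C[5]: E(K, 0xE9) = 0xE3.

C[1] = 0xFC, C[2] = 0x62, C[3] = 0xE1, C[4] = 0xC1, C[5] = 0xE3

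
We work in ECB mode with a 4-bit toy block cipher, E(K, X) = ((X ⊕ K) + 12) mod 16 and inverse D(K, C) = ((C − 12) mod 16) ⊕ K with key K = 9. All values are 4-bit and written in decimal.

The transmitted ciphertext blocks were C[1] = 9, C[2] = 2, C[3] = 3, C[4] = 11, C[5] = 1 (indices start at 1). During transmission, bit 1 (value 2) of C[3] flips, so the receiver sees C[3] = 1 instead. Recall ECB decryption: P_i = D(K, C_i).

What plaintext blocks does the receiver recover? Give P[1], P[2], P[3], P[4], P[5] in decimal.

P[1] = 4, P[2] = 15, P[3] = 12, P[4] = 6, P[5] = 12

Only C[3] changed, to 1. In ECB, a change in C_i affects only P_i. Decrypting the received ciphertext:
P[1]: D(K, 9) = 4.
P[2]: D(K, 2) = 15.
P[3]: D(K, 1) = 12.
P[4]: D(K, 11) = 6.
P[5]: D(K, 1) = 12.
Blocks that differ from the original plaintext: P[3].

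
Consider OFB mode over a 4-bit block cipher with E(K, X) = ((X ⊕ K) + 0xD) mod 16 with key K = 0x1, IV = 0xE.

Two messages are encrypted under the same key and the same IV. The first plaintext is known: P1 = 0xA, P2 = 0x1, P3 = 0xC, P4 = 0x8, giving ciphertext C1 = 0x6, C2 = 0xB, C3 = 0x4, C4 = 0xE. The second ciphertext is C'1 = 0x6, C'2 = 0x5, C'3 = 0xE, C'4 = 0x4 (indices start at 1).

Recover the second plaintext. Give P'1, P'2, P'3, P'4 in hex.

P'1 = 0xA, P'2 = 0xF, P'3 = 0x6, P'4 = 0x2

In OFB with a reused IV, both messages share the same keystream S_i, so C_i ⊕ C'_i = P_i ⊕ P'_i and thus P'_i = P_i ⊕ C_i ⊕ C'_i.
P'1: 0xA ⊕ 0x6 ⊕ 0x6 = 0xA.
P'2: 0x1 ⊕ 0xB ⊕ 0x5 = 0xF.
P'3: 0xC ⊕ 0x4 ⊕ 0xE = 0x6.
P'4: 0x8 ⊕ 0xE ⊕ 0x4 = 0x2.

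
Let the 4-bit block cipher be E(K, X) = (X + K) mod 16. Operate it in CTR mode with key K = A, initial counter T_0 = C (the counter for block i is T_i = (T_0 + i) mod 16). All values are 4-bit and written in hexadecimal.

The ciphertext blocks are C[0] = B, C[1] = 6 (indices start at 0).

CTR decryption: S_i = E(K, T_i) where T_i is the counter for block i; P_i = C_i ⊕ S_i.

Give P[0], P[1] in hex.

P[0] = D, P[1] = 1

P[0]: T = C, S = E(K, T) = 6; B ⊕ 6 = D.
P[1]: T = D, S = E(K, T) = 7; 6 ⊕ 7 = 1.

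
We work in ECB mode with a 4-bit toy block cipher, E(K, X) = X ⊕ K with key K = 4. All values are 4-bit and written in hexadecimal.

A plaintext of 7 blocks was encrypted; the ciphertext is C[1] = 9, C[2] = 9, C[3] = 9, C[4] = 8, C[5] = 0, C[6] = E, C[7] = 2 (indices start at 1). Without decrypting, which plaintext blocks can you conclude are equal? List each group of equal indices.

ECB encrypts each block independently with the same key, so equal ciphertext blocks imply equal plaintext blocks.
C[1] = C[2] = C[3] = 9, so P[1] = P[2] = P[3].

P[1] = P[2] = P[3]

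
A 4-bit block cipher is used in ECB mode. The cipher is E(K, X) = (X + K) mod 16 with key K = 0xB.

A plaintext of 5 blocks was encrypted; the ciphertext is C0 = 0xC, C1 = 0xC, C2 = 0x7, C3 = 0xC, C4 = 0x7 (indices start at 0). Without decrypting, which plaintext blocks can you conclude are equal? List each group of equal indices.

P0 = P1 = P3; P2 = P4

ECB encrypts each block independently with the same key, so equal ciphertext blocks imply equal plaintext blocks.
C0 = C1 = C3 = 0xC, so P0 = P1 = P3.
C2 = C4 = 0x7, so P2 = P4.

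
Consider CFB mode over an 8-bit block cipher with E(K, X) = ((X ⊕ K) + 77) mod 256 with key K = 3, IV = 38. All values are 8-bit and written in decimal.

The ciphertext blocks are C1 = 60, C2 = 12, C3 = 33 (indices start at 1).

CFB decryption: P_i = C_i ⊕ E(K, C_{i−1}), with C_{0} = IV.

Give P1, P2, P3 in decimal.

P1 = 78, P2 = 128, P3 = 125

P1: E(K, 38) = 114; 60 ⊕ 114 = 78.
P2: E(K, 60) = 140; 12 ⊕ 140 = 128.
P3: E(K, 12) = 92; 33 ⊕ 92 = 125.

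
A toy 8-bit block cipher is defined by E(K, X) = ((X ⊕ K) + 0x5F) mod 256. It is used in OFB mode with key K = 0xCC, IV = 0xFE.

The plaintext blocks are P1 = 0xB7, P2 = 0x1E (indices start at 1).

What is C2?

OFB encryption: S_i = E(K, S_{i−1}) with S_{0} = IV; C_i = P_i ⊕ S_i.
C1: S = E(K, 0xFE) = 0x91; 0xB7 ⊕ 0x91 = 0x26.
C2: S = E(K, 0x91) = 0xBC; 0x1E ⊕ 0xBC = 0xA2.

C2 = 0xA2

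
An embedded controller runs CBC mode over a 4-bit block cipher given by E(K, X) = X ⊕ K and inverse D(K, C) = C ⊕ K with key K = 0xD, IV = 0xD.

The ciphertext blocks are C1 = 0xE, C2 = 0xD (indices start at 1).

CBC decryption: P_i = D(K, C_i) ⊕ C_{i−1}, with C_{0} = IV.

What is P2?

P2: D(K, 0xD) = 0x0; 0x0 ⊕ 0xE = 0xE.

P2 = 0xE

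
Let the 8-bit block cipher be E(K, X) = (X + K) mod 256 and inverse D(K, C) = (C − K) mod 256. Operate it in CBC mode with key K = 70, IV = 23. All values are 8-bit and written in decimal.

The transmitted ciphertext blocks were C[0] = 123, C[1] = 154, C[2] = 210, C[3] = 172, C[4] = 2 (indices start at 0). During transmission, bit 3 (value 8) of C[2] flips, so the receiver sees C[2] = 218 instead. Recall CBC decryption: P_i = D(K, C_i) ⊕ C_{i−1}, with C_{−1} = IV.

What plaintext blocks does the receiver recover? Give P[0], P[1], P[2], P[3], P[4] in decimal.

P[0] = 34, P[1] = 47, P[2] = 14, P[3] = 188, P[4] = 16

Only C[2] changed, to 218. In CBC, a change in C_i garbles P_i and flips the same bit in P_{i+1}. Decrypting the received ciphertext:
P[0]: D(K, 123) = 53; 53 ⊕ 23 = 34.
P[1]: D(K, 154) = 84; 84 ⊕ 123 = 47.
P[2]: D(K, 218) = 148; 148 ⊕ 154 = 14.
P[3]: D(K, 172) = 102; 102 ⊕ 218 = 188.
P[4]: D(K, 2) = 188; 188 ⊕ 172 = 16.
Blocks that differ from the original plaintext: P[2], P[3].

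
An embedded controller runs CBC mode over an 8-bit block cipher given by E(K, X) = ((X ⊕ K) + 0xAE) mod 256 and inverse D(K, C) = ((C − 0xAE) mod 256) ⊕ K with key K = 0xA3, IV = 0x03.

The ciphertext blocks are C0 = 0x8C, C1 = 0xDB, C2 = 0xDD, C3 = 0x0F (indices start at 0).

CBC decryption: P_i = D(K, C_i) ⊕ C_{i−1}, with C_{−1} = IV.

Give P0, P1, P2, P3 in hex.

P0 = 0x7E, P1 = 0x02, P2 = 0x57, P3 = 0x1F

P0: D(K, 0x8C) = 0x7D; 0x7D ⊕ 0x03 = 0x7E.
P1: D(K, 0xDB) = 0x8E; 0x8E ⊕ 0x8C = 0x02.
P2: D(K, 0xDD) = 0x8C; 0x8C ⊕ 0xDB = 0x57.
P3: D(K, 0x0F) = 0xC2; 0xC2 ⊕ 0xDD = 0x1F.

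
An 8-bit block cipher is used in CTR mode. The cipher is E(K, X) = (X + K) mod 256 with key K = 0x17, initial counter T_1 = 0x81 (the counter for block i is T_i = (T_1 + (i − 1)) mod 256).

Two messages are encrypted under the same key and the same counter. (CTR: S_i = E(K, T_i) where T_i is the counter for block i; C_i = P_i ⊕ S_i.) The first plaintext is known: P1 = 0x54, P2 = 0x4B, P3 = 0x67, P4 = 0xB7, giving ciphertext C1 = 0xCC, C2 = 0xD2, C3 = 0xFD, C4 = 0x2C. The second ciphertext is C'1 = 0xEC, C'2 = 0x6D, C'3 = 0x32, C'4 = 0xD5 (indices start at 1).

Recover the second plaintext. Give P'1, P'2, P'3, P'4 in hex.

P'1 = 0x74, P'2 = 0xF4, P'3 = 0xA8, P'4 = 0x4E

In CTR with a reused counter, both messages share the same keystream S_i, so C_i ⊕ C'_i = P_i ⊕ P'_i and thus P'_i = P_i ⊕ C_i ⊕ C'_i.
P'1: 0x54 ⊕ 0xCC ⊕ 0xEC = 0x74.
P'2: 0x4B ⊕ 0xD2 ⊕ 0x6D = 0xF4.
P'3: 0x67 ⊕ 0xFD ⊕ 0x32 = 0xA8.
P'4: 0xB7 ⊕ 0x2C ⊕ 0xD5 = 0x4E.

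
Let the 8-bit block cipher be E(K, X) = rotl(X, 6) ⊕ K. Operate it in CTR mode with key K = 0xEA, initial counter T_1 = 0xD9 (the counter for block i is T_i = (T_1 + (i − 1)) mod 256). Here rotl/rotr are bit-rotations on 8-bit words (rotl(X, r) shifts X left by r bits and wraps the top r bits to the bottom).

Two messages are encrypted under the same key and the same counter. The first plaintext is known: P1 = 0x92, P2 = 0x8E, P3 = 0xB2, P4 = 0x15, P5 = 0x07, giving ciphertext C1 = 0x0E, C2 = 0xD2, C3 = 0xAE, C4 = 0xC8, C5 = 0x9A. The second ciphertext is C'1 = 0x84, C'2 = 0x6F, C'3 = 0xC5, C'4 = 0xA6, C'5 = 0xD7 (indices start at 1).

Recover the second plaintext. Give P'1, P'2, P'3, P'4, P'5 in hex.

In CTR with a reused counter, both messages share the same keystream S_i, so C_i ⊕ C'_i = P_i ⊕ P'_i and thus P'_i = P_i ⊕ C_i ⊕ C'_i.
P'1: 0x92 ⊕ 0x0E ⊕ 0x84 = 0x18.
P'2: 0x8E ⊕ 0xD2 ⊕ 0x6F = 0x33.
P'3: 0xB2 ⊕ 0xAE ⊕ 0xC5 = 0xD9.
P'4: 0x15 ⊕ 0xC8 ⊕ 0xA6 = 0x7B.
P'5: 0x07 ⊕ 0x9A ⊕ 0xD7 = 0x4A.

P'1 = 0x18, P'2 = 0x33, P'3 = 0xD9, P'4 = 0x7B, P'5 = 0x4A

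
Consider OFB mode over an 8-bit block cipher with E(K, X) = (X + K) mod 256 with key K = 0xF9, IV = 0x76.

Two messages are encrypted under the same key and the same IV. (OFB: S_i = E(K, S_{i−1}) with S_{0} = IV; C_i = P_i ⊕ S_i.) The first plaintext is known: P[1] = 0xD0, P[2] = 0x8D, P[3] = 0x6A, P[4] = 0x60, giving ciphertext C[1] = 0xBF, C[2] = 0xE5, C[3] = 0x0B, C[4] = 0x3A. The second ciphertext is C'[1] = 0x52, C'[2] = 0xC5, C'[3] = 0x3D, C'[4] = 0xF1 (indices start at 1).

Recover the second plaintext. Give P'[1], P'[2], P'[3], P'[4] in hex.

In OFB with a reused IV, both messages share the same keystream S_i, so C_i ⊕ C'_i = P_i ⊕ P'_i and thus P'_i = P_i ⊕ C_i ⊕ C'_i.
P'[1]: 0xD0 ⊕ 0xBF ⊕ 0x52 = 0x3D.
P'[2]: 0x8D ⊕ 0xE5 ⊕ 0xC5 = 0xAD.
P'[3]: 0x6A ⊕ 0x0B ⊕ 0x3D = 0x5C.
P'[4]: 0x60 ⊕ 0x3A ⊕ 0xF1 = 0xAB.

P'[1] = 0x3D, P'[2] = 0xAD, P'[3] = 0x5C, P'[4] = 0xAB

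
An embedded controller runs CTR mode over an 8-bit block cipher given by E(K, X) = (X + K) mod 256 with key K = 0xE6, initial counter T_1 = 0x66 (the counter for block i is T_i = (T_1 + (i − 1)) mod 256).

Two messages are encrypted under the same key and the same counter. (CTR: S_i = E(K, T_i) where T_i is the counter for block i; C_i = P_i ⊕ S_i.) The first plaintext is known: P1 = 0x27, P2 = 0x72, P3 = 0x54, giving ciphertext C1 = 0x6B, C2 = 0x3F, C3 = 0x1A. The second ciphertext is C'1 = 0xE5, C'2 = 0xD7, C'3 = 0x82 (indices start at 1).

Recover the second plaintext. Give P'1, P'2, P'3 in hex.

In CTR with a reused counter, both messages share the same keystream S_i, so C_i ⊕ C'_i = P_i ⊕ P'_i and thus P'_i = P_i ⊕ C_i ⊕ C'_i.
P'1: 0x27 ⊕ 0x6B ⊕ 0xE5 = 0xA9.
P'2: 0x72 ⊕ 0x3F ⊕ 0xD7 = 0x9A.
P'3: 0x54 ⊕ 0x1A ⊕ 0x82 = 0xCC.

P'1 = 0xA9, P'2 = 0x9A, P'3 = 0xCC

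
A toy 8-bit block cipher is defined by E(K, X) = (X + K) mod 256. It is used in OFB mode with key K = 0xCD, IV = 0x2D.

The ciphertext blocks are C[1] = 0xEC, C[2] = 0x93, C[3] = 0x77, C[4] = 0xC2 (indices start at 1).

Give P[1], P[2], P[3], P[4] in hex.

P[1] = 0x16, P[2] = 0x54, P[3] = 0xE3, P[4] = 0xA3

OFB decryption: S_i = E(K, S_{i−1}) with S_{0} = IV; P_i = C_i ⊕ S_i.
P[1]: S = E(K, 0x2D) = 0xFA; 0xEC ⊕ 0xFA = 0x16.
P[2]: S = E(K, 0xFA) = 0xC7; 0x93 ⊕ 0xC7 = 0x54.
P[3]: S = E(K, 0xC7) = 0x94; 0x77 ⊕ 0x94 = 0xE3.
P[4]: S = E(K, 0x94) = 0x61; 0xC2 ⊕ 0x61 = 0xA3.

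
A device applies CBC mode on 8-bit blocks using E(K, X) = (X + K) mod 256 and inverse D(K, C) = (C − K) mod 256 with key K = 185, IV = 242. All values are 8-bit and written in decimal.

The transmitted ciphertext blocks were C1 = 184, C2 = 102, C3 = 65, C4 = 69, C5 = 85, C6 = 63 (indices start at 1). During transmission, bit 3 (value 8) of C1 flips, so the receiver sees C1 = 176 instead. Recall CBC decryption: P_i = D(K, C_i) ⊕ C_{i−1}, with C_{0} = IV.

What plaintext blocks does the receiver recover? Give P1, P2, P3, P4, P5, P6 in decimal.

P1 = 5, P2 = 29, P3 = 238, P4 = 205, P5 = 217, P6 = 211

Only C1 changed, to 176. In CBC, a change in C_i garbles P_i and flips the same bit in P_{i+1}. Decrypting the received ciphertext:
P1: D(K, 176) = 247; 247 ⊕ 242 = 5.
P2: D(K, 102) = 173; 173 ⊕ 176 = 29.
P3: D(K, 65) = 136; 136 ⊕ 102 = 238.
P4: D(K, 69) = 140; 140 ⊕ 65 = 205.
P5: D(K, 85) = 156; 156 ⊕ 69 = 217.
P6: D(K, 63) = 134; 134 ⊕ 85 = 211.
Blocks that differ from the original plaintext: P1, P2.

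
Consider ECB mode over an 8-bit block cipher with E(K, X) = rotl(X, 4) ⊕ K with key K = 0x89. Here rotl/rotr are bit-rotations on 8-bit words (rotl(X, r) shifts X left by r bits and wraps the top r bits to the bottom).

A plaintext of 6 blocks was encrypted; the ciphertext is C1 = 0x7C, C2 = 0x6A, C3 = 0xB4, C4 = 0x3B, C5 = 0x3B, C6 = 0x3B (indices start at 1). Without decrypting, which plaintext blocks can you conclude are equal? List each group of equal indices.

ECB encrypts each block independently with the same key, so equal ciphertext blocks imply equal plaintext blocks.
C4 = C5 = C6 = 0x3B, so P4 = P5 = P6.

P4 = P5 = P6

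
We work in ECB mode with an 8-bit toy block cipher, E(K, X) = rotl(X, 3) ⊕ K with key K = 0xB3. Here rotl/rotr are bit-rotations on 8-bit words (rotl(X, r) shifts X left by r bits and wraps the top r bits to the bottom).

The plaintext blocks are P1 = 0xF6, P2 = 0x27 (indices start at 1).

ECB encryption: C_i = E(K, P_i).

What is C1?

C1 = 0x04

C1: E(K, 0xF6) = 0x04.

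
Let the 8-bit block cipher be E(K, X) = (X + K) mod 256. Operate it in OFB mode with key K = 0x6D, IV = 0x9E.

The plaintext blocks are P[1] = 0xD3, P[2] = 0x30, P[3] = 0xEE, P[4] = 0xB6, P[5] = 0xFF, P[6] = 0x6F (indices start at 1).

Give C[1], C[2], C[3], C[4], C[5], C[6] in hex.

C[1] = 0xD8, C[2] = 0x48, C[3] = 0x0B, C[4] = 0xE4, C[5] = 0x40, C[6] = 0x43

OFB encryption: S_i = E(K, S_{i−1}) with S_{0} = IV; C_i = P_i ⊕ S_i.
C[1]: S = E(K, 0x9E) = 0x0B; 0xD3 ⊕ 0x0B = 0xD8.
C[2]: S = E(K, 0x0B) = 0x78; 0x30 ⊕ 0x78 = 0x48.
C[3]: S = E(K, 0x78) = 0xE5; 0xEE ⊕ 0xE5 = 0x0B.
C[4]: S = E(K, 0xE5) = 0x52; 0xB6 ⊕ 0x52 = 0xE4.
C[5]: S = E(K, 0x52) = 0xBF; 0xFF ⊕ 0xBF = 0x40.
C[6]: S = E(K, 0xBF) = 0x2C; 0x6F ⊕ 0x2C = 0x43.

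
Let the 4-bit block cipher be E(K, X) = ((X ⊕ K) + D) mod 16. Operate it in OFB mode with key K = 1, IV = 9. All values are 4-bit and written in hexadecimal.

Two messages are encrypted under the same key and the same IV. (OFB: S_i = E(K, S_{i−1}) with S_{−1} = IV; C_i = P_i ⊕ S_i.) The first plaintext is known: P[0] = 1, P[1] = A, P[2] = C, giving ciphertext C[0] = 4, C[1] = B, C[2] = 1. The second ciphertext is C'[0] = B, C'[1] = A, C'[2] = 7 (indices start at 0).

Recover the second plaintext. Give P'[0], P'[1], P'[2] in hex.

In OFB with a reused IV, both messages share the same keystream S_i, so C_i ⊕ C'_i = P_i ⊕ P'_i and thus P'_i = P_i ⊕ C_i ⊕ C'_i.
P'[0]: 1 ⊕ 4 ⊕ B = E.
P'[1]: A ⊕ B ⊕ A = B.
P'[2]: C ⊕ 1 ⊕ 7 = A.

P'[0] = E, P'[1] = B, P'[2] = A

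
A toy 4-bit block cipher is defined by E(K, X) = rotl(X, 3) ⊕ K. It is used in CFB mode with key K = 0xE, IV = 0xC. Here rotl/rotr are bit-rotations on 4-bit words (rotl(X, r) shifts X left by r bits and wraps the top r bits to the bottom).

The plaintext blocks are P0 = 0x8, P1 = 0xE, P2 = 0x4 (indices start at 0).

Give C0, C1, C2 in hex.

C0 = 0x0, C1 = 0x0, C2 = 0xA

CFB encryption: C_i = P_i ⊕ E(K, C_{i−1}), with C_{−1} = IV.
C0: E(K, 0xC) = 0x8; 0x8 ⊕ 0x8 = 0x0.
C1: E(K, 0x0) = 0xE; 0xE ⊕ 0xE = 0x0.
C2: E(K, 0x0) = 0xE; 0x4 ⊕ 0xE = 0xA.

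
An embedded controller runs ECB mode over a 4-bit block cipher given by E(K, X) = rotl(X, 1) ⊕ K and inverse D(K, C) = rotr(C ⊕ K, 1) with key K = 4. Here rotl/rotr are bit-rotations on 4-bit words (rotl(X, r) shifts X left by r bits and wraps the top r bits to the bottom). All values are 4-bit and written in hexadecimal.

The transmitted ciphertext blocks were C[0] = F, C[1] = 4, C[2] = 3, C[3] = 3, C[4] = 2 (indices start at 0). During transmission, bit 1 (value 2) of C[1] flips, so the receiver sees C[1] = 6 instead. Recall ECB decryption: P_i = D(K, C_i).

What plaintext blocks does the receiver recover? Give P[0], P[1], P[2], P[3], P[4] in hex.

P[0] = D, P[1] = 1, P[2] = B, P[3] = B, P[4] = 3

Only C[1] changed, to 6. In ECB, a change in C_i affects only P_i. Decrypting the received ciphertext:
P[0]: D(K, F) = D.
P[1]: D(K, 6) = 1.
P[2]: D(K, 3) = B.
P[3]: D(K, 3) = B.
P[4]: D(K, 2) = 3.
Blocks that differ from the original plaintext: P[1].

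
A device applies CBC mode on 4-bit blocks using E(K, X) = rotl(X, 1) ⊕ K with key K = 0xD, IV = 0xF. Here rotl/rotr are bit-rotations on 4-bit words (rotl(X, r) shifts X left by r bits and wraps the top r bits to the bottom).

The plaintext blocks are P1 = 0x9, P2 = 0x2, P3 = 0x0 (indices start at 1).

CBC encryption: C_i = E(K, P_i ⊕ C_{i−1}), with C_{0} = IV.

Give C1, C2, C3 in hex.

C1 = 0x1, C2 = 0xB, C3 = 0xA

C1: P1 ⊕ 0xF = 0x6; E(K, 0x6) = 0x1.
C2: P2 ⊕ 0x1 = 0x3; E(K, 0x3) = 0xB.
C3: P3 ⊕ 0xB = 0xB; E(K, 0xB) = 0xA.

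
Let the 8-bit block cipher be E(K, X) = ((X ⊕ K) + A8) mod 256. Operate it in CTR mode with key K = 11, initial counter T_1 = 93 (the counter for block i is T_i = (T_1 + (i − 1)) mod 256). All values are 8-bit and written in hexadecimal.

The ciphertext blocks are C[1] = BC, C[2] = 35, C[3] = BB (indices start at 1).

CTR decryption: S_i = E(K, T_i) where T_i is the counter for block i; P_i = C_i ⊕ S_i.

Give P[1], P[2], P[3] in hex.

P[1] = 96, P[2] = 18, P[3] = 97

P[1]: T = 93, S = E(K, T) = 2A; BC ⊕ 2A = 96.
P[2]: T = 94, S = E(K, T) = 2D; 35 ⊕ 2D = 18.
P[3]: T = 95, S = E(K, T) = 2C; BB ⊕ 2C = 97.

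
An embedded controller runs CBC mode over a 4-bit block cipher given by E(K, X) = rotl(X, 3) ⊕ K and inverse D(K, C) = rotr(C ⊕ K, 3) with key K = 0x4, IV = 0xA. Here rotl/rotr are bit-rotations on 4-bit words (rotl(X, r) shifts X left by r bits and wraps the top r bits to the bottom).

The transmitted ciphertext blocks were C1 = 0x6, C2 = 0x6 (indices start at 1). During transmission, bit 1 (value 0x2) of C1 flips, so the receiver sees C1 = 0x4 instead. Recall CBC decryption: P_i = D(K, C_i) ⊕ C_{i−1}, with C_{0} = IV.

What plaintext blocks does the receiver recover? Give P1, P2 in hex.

Only C1 changed, to 0x4. In CBC, a change in C_i garbles P_i and flips the same bit in P_{i+1}. Decrypting the received ciphertext:
P1: D(K, 0x4) = 0x0; 0x0 ⊕ 0xA = 0xA.
P2: D(K, 0x6) = 0x4; 0x4 ⊕ 0x4 = 0x0.
Blocks that differ from the original plaintext: P1, P2.

P1 = 0xA, P2 = 0x0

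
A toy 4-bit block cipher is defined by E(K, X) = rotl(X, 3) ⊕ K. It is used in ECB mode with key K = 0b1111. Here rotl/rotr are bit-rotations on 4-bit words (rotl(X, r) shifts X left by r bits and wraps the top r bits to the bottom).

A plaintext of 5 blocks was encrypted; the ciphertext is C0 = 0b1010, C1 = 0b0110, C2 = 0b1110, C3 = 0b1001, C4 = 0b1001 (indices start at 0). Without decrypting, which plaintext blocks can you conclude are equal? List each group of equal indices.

P3 = P4

ECB encrypts each block independently with the same key, so equal ciphertext blocks imply equal plaintext blocks.
C3 = C4 = 0b1001, so P3 = P4.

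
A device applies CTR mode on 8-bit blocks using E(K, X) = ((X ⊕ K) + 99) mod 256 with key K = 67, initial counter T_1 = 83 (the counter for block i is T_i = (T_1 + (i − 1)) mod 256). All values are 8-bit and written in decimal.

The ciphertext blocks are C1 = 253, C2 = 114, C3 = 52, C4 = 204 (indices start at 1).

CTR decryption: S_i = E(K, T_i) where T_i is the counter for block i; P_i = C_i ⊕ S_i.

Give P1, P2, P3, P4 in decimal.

P1: T = 83, S = E(K, T) = 115; 253 ⊕ 115 = 142.
P2: T = 84, S = E(K, T) = 122; 114 ⊕ 122 = 8.
P3: T = 85, S = E(K, T) = 121; 52 ⊕ 121 = 77.
P4: T = 86, S = E(K, T) = 120; 204 ⊕ 120 = 180.

P1 = 142, P2 = 8, P3 = 77, P4 = 180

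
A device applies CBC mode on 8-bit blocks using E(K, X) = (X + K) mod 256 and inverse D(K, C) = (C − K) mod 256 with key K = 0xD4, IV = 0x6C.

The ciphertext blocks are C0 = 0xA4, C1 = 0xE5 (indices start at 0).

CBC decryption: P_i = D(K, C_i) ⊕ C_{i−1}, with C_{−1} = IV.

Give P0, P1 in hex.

P0: D(K, 0xA4) = 0xD0; 0xD0 ⊕ 0x6C = 0xBC.
P1: D(K, 0xE5) = 0x11; 0x11 ⊕ 0xA4 = 0xB5.

P0 = 0xBC, P1 = 0xB5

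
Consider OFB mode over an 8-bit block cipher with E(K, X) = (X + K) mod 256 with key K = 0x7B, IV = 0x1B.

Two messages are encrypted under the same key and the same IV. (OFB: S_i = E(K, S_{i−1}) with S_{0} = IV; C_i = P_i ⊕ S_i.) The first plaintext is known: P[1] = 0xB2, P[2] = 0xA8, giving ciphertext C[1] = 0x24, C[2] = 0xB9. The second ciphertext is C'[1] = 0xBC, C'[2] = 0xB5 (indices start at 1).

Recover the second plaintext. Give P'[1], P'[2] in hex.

P'[1] = 0x2A, P'[2] = 0xA4

In OFB with a reused IV, both messages share the same keystream S_i, so C_i ⊕ C'_i = P_i ⊕ P'_i and thus P'_i = P_i ⊕ C_i ⊕ C'_i.
P'[1]: 0xB2 ⊕ 0x24 ⊕ 0xBC = 0x2A.
P'[2]: 0xA8 ⊕ 0xB9 ⊕ 0xB5 = 0xA4.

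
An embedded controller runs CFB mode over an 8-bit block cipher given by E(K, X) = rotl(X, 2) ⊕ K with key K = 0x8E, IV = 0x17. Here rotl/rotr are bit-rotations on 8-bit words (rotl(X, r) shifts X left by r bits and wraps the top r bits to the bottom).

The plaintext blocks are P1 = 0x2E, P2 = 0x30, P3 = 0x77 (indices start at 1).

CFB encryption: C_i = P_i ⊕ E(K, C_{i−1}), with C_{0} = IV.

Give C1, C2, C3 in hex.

C1: E(K, 0x17) = 0xD2; 0x2E ⊕ 0xD2 = 0xFC.
C2: E(K, 0xFC) = 0x7D; 0x30 ⊕ 0x7D = 0x4D.
C3: E(K, 0x4D) = 0xBB; 0x77 ⊕ 0xBB = 0xCC.

C1 = 0xFC, C2 = 0x4D, C3 = 0xCC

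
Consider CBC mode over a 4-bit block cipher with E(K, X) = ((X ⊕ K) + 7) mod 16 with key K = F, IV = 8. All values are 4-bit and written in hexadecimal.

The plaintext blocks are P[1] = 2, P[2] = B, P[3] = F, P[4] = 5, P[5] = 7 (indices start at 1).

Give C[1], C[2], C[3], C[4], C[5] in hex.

CBC encryption: C_i = E(K, P_i ⊕ C_{i−1}), with C_{0} = IV.
C[1]: P[1] ⊕ 8 = A; E(K, A) = C.
C[2]: P[2] ⊕ C = 7; E(K, 7) = F.
C[3]: P[3] ⊕ F = 0; E(K, 0) = 6.
C[4]: P[4] ⊕ 6 = 3; E(K, 3) = 3.
C[5]: P[5] ⊕ 3 = 4; E(K, 4) = 2.

C[1] = C, C[2] = F, C[3] = 6, C[4] = 3, C[5] = 2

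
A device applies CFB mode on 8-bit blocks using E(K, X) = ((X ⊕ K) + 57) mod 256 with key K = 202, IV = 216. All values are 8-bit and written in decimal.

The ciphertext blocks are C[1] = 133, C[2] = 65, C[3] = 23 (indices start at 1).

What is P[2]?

CFB decryption: P_i = C_i ⊕ E(K, C_{i−1}), with C_{0} = IV.
P[2]: E(K, 133) = 136; 65 ⊕ 136 = 201.

P[2] = 201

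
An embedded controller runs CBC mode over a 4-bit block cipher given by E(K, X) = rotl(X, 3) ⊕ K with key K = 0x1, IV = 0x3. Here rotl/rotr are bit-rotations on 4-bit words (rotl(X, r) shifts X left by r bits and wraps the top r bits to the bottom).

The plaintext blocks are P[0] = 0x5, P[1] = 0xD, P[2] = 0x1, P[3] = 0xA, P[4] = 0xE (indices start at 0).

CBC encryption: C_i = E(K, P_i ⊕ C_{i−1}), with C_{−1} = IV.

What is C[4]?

C[4] = 0xF

C[0]: P[0] ⊕ 0x3 = 0x6; E(K, 0x6) = 0x2.
C[1]: P[1] ⊕ 0x2 = 0xF; E(K, 0xF) = 0xE.
C[2]: P[2] ⊕ 0xE = 0xF; E(K, 0xF) = 0xE.
C[3]: P[3] ⊕ 0xE = 0x4; E(K, 0x4) = 0x3.
C[4]: P[4] ⊕ 0x3 = 0xD; E(K, 0xD) = 0xF.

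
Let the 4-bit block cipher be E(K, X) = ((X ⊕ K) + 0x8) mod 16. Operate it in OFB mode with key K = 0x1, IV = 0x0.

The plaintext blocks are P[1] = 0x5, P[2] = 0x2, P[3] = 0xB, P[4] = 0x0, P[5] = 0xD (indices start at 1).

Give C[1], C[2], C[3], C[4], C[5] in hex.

C[1] = 0xC, C[2] = 0x2, C[3] = 0x2, C[4] = 0x0, C[5] = 0x4

OFB encryption: S_i = E(K, S_{i−1}) with S_{0} = IV; C_i = P_i ⊕ S_i.
C[1]: S = E(K, 0x0) = 0x9; 0x5 ⊕ 0x9 = 0xC.
C[2]: S = E(K, 0x9) = 0x0; 0x2 ⊕ 0x0 = 0x2.
C[3]: S = E(K, 0x0) = 0x9; 0xB ⊕ 0x9 = 0x2.
C[4]: S = E(K, 0x9) = 0x0; 0x0 ⊕ 0x0 = 0x0.
C[5]: S = E(K, 0x0) = 0x9; 0xD ⊕ 0x9 = 0x4.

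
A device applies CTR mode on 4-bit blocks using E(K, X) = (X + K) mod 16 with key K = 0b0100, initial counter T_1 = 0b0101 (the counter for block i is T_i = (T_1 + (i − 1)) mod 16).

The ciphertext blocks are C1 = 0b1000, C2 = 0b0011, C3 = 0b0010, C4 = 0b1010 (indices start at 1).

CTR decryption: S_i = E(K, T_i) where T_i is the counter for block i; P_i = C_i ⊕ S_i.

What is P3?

P3 = 0b1001

P3: T = 0b0111, S = E(K, T) = 0b1011; 0b0010 ⊕ 0b1011 = 0b1001.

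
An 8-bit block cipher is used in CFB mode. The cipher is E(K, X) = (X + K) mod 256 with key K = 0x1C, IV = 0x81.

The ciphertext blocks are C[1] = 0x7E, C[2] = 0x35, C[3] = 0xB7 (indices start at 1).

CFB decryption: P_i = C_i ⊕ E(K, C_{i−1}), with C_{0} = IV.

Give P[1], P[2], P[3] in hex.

P[1]: E(K, 0x81) = 0x9D; 0x7E ⊕ 0x9D = 0xE3.
P[2]: E(K, 0x7E) = 0x9A; 0x35 ⊕ 0x9A = 0xAF.
P[3]: E(K, 0x35) = 0x51; 0xB7 ⊕ 0x51 = 0xE6.

P[1] = 0xE3, P[2] = 0xAF, P[3] = 0xE6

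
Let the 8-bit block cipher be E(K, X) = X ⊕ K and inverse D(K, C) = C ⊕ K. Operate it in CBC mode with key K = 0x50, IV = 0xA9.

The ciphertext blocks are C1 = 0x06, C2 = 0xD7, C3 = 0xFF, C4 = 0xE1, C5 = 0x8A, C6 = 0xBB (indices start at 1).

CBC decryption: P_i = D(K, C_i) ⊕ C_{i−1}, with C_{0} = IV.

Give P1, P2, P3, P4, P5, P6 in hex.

P1: D(K, 0x06) = 0x56; 0x56 ⊕ 0xA9 = 0xFF.
P2: D(K, 0xD7) = 0x87; 0x87 ⊕ 0x06 = 0x81.
P3: D(K, 0xFF) = 0xAF; 0xAF ⊕ 0xD7 = 0x78.
P4: D(K, 0xE1) = 0xB1; 0xB1 ⊕ 0xFF = 0x4E.
P5: D(K, 0x8A) = 0xDA; 0xDA ⊕ 0xE1 = 0x3B.
P6: D(K, 0xBB) = 0xEB; 0xEB ⊕ 0x8A = 0x61.

P1 = 0xFF, P2 = 0x81, P3 = 0x78, P4 = 0x4E, P5 = 0x3B, P6 = 0x61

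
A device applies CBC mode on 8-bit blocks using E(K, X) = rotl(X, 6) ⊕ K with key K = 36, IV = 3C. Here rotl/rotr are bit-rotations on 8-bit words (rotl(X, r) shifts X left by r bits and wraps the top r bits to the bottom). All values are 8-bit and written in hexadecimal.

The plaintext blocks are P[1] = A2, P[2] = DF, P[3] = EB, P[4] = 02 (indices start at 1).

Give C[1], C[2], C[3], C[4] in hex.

CBC encryption: C_i = E(K, P_i ⊕ C_{i−1}), with C_{0} = IV.
C[1]: P[1] ⊕ 3C = 9E; E(K, 9E) = 91.
C[2]: P[2] ⊕ 91 = 4E; E(K, 4E) = A5.
C[3]: P[3] ⊕ A5 = 4E; E(K, 4E) = A5.
C[4]: P[4] ⊕ A5 = A7; E(K, A7) = DF.

C[1] = 91, C[2] = A5, C[3] = A5, C[4] = DF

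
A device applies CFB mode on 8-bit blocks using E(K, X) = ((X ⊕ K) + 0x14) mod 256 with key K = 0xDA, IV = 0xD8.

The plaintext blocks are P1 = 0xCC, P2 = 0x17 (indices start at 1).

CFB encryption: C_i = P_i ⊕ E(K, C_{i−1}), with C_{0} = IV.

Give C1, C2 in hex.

C1: E(K, 0xD8) = 0x16; 0xCC ⊕ 0x16 = 0xDA.
C2: E(K, 0xDA) = 0x14; 0x17 ⊕ 0x14 = 0x03.

C1 = 0xDA, C2 = 0x03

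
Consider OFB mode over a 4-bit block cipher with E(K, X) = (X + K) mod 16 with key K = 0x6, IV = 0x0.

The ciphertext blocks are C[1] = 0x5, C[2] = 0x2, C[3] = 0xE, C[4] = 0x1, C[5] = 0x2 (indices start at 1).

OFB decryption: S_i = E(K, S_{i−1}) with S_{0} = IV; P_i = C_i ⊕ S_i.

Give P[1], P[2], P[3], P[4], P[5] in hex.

P[1]: S = E(K, 0x0) = 0x6; 0x5 ⊕ 0x6 = 0x3.
P[2]: S = E(K, 0x6) = 0xC; 0x2 ⊕ 0xC = 0xE.
P[3]: S = E(K, 0xC) = 0x2; 0xE ⊕ 0x2 = 0xC.
P[4]: S = E(K, 0x2) = 0x8; 0x1 ⊕ 0x8 = 0x9.
P[5]: S = E(K, 0x8) = 0xE; 0x2 ⊕ 0xE = 0xC.

P[1] = 0x3, P[2] = 0xE, P[3] = 0xC, P[4] = 0x9, P[5] = 0xC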